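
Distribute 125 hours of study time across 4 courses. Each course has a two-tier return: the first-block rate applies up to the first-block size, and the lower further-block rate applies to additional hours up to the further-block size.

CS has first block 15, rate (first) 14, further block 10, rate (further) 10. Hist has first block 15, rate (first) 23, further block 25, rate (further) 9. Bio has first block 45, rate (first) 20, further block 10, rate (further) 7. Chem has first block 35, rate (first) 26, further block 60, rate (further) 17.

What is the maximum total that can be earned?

2665

Rank every tier by rate: Chem/T1 26 > Hist/T1 23 > Bio/T1 20 > Chem/T2 17 > CS/T1 14 > CS/T2 10 > Hist/T2 9 > Bio/T2 7.
Chem T1 at 26: fill all 35 ; 90 left.
Hist/T1 (23): +15 ; 75 left.
Bio/T1 (20): +45 ; 30 left.
Chem/T2: +30 of 60 at 17; pool empty.
Total = 26×35 + 23×15 + 20×45 + 17×30 = 2665.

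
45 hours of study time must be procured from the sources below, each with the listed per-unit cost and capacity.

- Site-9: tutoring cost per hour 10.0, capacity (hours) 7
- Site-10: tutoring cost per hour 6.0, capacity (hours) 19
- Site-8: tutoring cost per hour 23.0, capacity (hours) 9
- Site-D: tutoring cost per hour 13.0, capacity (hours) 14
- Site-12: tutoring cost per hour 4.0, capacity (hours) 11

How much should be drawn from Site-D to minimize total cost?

Cheapest first:
Site-12 (4.0): use full 11 → 34 hours to go.
Site-10 (6.0): use full 19 → 15 hours to go.
Site-9 (10.0): use full 7 → 8 hours to go.
Site-D at 13.0: take 8 of its 14 → requirement met.
Site-8: unused.

8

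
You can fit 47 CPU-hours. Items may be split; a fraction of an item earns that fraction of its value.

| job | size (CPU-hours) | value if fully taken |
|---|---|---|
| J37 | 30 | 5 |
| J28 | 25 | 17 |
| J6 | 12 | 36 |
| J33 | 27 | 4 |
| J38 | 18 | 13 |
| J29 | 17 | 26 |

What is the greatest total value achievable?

Rank by value-to-size ratio: J6 36/12≈3, J29 26/17≈1.53, J38 13/18≈0.722, J28 17/25≈0.68, J37 5/30≈0.167, J33 4/27≈0.148.
J6: take in full, 12 CPU-hours for value 36 ; 35 left.
Take all of J29 (17 CPU-hours, value 26) ; 18 CPU-hours left.
Take all of J38 (18 CPU-hours, value 13) ; 0 CPU-hours left.
Total value = 75.

75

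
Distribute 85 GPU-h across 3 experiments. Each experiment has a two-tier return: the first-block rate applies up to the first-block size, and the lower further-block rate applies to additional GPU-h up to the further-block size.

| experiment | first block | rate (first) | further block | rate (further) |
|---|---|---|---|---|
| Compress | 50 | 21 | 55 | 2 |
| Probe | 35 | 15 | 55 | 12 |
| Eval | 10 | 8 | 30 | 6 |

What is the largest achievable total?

Treat each block as its own option and order by rate: Compress/T1 21 > Probe/T1 15 > Probe/T2 12 > Eval/T1 8 > Eval/T2 6 > Compress/T2 2.
Compress T1 at 21: fill all 50 → 35 left.
Probe T1 at 15: fill all 35 → 0 left.
Total = 21×50 + 15×35 = 1575.

1575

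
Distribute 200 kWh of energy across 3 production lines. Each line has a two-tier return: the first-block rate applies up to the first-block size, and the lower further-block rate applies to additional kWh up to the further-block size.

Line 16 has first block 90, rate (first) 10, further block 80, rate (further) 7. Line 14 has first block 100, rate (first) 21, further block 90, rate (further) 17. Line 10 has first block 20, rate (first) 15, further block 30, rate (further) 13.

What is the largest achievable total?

Treat each block as its own option and order by rate: Line 14/T1 21 > Line 14/T2 17 > Line 10/T1 15 > Line 10/T2 13 > Line 16/T1 10 > Line 16/T2 7.
Line 14/T1 (21): +100 → 100 left.
Fill Line 14 T2 block (90 at 17) → 10 left.
Line 10 T1 at 15: only 10 left, fill 10.
Total = 21×100 + 17×90 + 15×10 = 3780.

3780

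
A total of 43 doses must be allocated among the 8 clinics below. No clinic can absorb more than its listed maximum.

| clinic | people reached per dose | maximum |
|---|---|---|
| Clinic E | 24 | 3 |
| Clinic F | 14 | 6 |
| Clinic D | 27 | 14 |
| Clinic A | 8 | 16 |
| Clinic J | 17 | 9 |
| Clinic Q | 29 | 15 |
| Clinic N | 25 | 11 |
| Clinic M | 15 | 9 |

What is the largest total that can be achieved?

Order the clinics by people reached per dose: Clinic Q 29 > Clinic D 27 > Clinic N 25 > Clinic E 24 > Clinic J 17 > Clinic M 15 > Clinic F 14 > Clinic A 8.
Clinic Q takes 15 to reach its cap of 15 → 28 left.
Clinic D takes 14 to reach its cap of 14 → 14 left.
Clinic N takes 11 to reach its cap of 11 → 3 left.
Clinic E takes 3 to reach its cap of 3 → 0 left.
Total = 24×3 + 27×14 + 29×15 + 25×11 = 1160.

1160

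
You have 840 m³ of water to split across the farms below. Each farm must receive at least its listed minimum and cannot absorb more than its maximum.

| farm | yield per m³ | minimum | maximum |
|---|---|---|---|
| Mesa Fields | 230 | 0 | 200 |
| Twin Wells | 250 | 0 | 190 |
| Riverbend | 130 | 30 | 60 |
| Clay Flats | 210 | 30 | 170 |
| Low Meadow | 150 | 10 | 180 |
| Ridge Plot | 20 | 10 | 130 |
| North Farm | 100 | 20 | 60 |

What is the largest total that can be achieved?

Meeting every minimum uses 0+0+30+30+10+10+20 = 100 m³, leaving 740.
Rank by yield per m³: Twin Wells 250 > Mesa Fields 230 > Clay Flats 210 > Low Meadow 150 > Riverbend 130 > North Farm 100 > Ridge Plot 20.
Twin Wells: +190 to 190 (cap) — 550 left.
Mesa Fields takes 200 more to reach its cap of 200 — 350 left.
Clay Flats takes 140 more to reach its cap of 170 — 210 left.
Low Meadow takes 170 more to reach its cap of 180 — 40 left.
Riverbend takes 30 more to reach its cap of 60 — 10 left.
North Farm has room for 40 more but only 10 remain, so it gets 30.
Total = 230×200 + 250×190 + 130×60 + 210×170 + 150×180 + 20×10 + 100×30 = 167200.

167200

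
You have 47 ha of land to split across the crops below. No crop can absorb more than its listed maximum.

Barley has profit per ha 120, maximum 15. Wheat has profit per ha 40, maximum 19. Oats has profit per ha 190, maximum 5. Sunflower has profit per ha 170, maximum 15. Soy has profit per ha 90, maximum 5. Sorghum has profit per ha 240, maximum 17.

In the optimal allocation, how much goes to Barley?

Rank by profit per ha: Sorghum 240 > Oats 190 > Sunflower 170 > Barley 120 > Soy 90 > Wheat 40.
Sorghum: +17 to 17 (cap) — 30 left.
Give Oats 5 to hit its cap of 5 — 25 left.
Sunflower: +15 to 15 (cap) — 10 left.
Barley: +10 (room for 15) → 10. Pool exhausted.

10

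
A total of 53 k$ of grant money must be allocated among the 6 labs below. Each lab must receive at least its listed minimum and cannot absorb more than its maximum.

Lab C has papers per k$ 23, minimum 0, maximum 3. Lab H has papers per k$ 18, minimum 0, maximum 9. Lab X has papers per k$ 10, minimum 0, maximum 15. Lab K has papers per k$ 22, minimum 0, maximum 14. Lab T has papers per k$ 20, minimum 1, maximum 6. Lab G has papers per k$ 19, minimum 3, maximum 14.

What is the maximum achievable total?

995

Meeting every minimum uses 0+0+0+0+1+3 = 4 k$, leaving 49.
Rank by papers per k$: Lab C 23 > Lab K 22 > Lab T 20 > Lab G 19 > Lab H 18 > Lab X 10.
Lab C: +3 to 3 (cap) — 46 left.
Lab K takes 14 more to reach its cap of 14 — 32 left.
Give Lab T 5 more to hit its cap of 6 — 27 left.
Give Lab G 11 more to hit its cap of 14 — 16 left.
Give Lab H 9 more to hit its cap of 9 — 7 left.
Lab X: +7 (room for 15) → 7. Pool exhausted.
Total = 23×3 + 18×9 + 10×7 + 22×14 + 20×6 + 19×14 = 995.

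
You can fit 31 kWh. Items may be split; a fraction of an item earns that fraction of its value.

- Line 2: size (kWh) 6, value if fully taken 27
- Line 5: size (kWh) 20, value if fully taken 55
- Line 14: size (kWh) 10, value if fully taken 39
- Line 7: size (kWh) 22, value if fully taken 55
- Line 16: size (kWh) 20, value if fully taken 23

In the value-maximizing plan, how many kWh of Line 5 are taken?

15

Best value per unit of size first: Line 2 27/6≈4.5, Line 14 39/10≈3.9, Line 5 55/20≈2.75, Line 7 55/22≈2.5, Line 16 23/20≈1.15.
Take all of Line 2 (6 kWh, value 27) — 25 kWh left.
All 10 kWh of Line 14 fit (value 39) — 15 remain.
15 kWh left: a 15/20 share of Line 5 gives 55×15/20 = 41.25.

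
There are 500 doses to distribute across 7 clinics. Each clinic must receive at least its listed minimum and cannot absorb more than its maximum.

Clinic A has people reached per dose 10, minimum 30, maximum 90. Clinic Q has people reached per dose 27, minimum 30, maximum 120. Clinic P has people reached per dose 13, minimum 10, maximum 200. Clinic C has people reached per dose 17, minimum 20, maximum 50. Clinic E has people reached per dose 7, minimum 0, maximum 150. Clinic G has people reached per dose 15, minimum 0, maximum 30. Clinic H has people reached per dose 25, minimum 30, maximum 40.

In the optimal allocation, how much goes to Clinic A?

Meeting every minimum uses 30+30+10+20+0+0+30 = 120 doses, leaving 380.
Order the clinics by people reached per dose: Clinic Q 27 > Clinic H 25 > Clinic C 17 > Clinic G 15 > Clinic P 13 > Clinic A 10 > Clinic E 7.
Give Clinic Q 90 more to hit its cap of 120 — 290 left.
Give Clinic H 10 more to hit its cap of 40 — 280 left.
Clinic C takes 30 more to reach its cap of 50 — 250 left.
Clinic G: +30 to 30 (cap) — 220 left.
Clinic P: +190 to 200 (cap) — 30 left.
Clinic A has room for 60 more but only 30 remain, so it gets 60.

60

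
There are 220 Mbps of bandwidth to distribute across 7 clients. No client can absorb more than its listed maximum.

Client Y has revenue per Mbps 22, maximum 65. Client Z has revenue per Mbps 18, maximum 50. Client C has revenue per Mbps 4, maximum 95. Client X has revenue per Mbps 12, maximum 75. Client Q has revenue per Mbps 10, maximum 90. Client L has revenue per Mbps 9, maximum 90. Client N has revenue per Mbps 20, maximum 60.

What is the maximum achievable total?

Rank by revenue per Mbps: Client Y 22 > Client N 20 > Client Z 18 > Client X 12 > Client Q 10 > Client L 9 > Client C 4.
Client Y: +65 to 65 (cap) — 155 left.
Client N: +60 to 60 (cap) — 95 left.
Client Z takes 50 to reach its cap of 50 — 45 left.
Only 45 left; Client X takes them to reach 45.
Total = 22×65 + 18×50 + 12×45 + 20×60 = 4070.

4070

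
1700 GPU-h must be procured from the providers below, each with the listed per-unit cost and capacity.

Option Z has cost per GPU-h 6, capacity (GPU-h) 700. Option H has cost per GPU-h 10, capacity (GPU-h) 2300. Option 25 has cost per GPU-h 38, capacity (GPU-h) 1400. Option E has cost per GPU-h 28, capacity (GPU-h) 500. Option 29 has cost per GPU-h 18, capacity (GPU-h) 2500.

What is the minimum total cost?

Use providers in increasing cost order.
Option Z (6): use full 700 — 1000 GPU-h to go.
Take 1000 from Option H at 10 to finish.
Option 29, Option E, Option 25: unused.
Cost = 700×6 + 1000×10 = 14200.

14200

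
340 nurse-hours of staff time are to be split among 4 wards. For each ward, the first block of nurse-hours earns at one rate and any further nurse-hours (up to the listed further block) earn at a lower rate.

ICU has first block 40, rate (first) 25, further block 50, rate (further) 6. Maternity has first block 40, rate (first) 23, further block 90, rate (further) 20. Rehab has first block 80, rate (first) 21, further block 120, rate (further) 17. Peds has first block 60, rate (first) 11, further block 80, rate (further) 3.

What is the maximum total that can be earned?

6930

Treat each block as its own option and order by rate: ICU/tier1 25 > Maternity/tier1 23 > Rehab/tier1 21 > Maternity/tier2 20 > Rehab/tier2 17 > Peds/tier1 11 > ICU/tier2 6 > Peds/tier2 3.
Fill ICU tier1 block (40 at 25) ; 300 left.
Maternity/tier1 (23): +40 ; 260 left.
Fill Rehab tier1 block (80 at 21) ; 180 left.
Maternity/tier2 (20): +90 ; 90 left.
Rehab tier2 at 17: only 90 left, fill 90.
Total = 25×40 + 23×40 + 21×80 + 20×90 + 17×90 = 6930.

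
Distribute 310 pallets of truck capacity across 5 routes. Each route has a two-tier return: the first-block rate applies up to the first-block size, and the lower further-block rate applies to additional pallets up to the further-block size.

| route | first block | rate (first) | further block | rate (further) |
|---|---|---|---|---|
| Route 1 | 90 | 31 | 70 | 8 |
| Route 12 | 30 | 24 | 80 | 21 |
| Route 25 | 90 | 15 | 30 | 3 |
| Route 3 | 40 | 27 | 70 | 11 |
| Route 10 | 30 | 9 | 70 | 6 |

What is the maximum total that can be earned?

7320

Rank every tier by rate: Route 1/tier1 31 > Route 3/tier1 27 > Route 12/tier1 24 > Route 12/tier2 21 > Route 25/tier1 15 > Route 3/tier2 11 > Route 10/tier1 9 > Route 1/tier2 8 > Route 10/tier2 6 > Route 25/tier2 3.
Route 1 tier1 at 31: fill all 90 — 220 left.
Route 3/tier1 (27): +40 — 180 left.
Route 12/tier1 (24): +30 — 150 left.
Fill Route 12 tier2 block (80 at 21) — 70 left.
70 remain; put them into Route 25 tier1 at 15.
Total = 31×90 + 27×40 + 24×30 + 21×80 + 15×70 = 7320.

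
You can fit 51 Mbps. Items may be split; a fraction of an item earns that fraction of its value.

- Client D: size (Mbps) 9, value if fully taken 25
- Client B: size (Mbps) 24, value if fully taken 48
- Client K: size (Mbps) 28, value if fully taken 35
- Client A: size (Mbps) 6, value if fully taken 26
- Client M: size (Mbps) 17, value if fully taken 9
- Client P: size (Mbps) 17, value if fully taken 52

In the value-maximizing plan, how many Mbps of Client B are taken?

Rank by value-to-size ratio: Client A 26/6≈4.33, Client P 52/17≈3.06, Client D 25/9≈2.78, Client B 48/24≈2, Client K 35/28≈1.25, Client M 9/17≈0.529.
All 6 Mbps of Client A fit (value 26) → 45 remain.
Client P: take in full, 17 Mbps for value 52 → 28 left.
Client D: take in full, 9 Mbps for value 25 → 19 left.
19 Mbps left: a 19/24 share of Client B gives 48×19/24 = 38.

19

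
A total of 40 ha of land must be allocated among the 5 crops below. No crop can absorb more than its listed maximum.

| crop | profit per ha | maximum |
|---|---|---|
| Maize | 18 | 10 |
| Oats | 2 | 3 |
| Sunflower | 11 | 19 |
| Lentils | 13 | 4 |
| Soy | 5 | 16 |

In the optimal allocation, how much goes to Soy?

Order the crops by profit per ha: Maize 18 > Lentils 13 > Sunflower 11 > Soy 5 > Oats 2.
Maize takes 10 to reach its cap of 10 — 30 left.
Lentils takes 4 to reach its cap of 4 — 26 left.
Sunflower takes 19 to reach its cap of 19 — 7 left.
Only 7 left; Soy takes them to reach 7.

7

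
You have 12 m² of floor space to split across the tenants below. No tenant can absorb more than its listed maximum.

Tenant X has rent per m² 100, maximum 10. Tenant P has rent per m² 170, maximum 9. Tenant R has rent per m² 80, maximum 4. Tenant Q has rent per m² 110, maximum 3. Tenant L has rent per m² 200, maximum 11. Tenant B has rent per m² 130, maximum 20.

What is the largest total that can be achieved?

2370

Highest rent per m² first: Tenant L 200 > Tenant P 170 > Tenant B 130 > Tenant Q 110 > Tenant X 100 > Tenant R 80.
Give Tenant L 11 to hit its cap of 11 ; 1 left.
Tenant P has room for 9 but only 1 remain, so it gets 1.
Total = 170×1 + 200×11 = 2370.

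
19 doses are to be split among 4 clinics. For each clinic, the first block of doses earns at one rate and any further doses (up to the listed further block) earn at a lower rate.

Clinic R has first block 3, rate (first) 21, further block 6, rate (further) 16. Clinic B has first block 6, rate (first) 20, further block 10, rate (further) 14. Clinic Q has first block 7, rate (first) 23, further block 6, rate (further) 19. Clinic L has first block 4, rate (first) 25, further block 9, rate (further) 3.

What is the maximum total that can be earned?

Treat each block as its own option and order by rate: Clinic L/T1 25 > Clinic Q/T1 23 > Clinic R/T1 21 > Clinic B/T1 20 > Clinic Q/T2 19 > Clinic R/T2 16 > Clinic B/T2 14 > Clinic L/T2 3.
Clinic L T1 at 25: fill all 4 ; 15 left.
Clinic Q T1 at 23: fill all 7 ; 8 left.
Fill Clinic R T1 block (3 at 21) ; 5 left.
5 remain; put them into Clinic B T1 at 20.
Total = 25×4 + 23×7 + 21×3 + 20×5 = 424.

424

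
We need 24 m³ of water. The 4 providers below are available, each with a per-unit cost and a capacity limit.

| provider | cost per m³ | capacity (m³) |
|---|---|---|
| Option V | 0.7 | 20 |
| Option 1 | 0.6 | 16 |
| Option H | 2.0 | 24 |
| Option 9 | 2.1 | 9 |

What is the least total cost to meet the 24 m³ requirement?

15.2

Use providers in increasing cost order.
Option 1 at 0.6: take all 16 m³ → 8 still needed.
Option V (0.7): take the remaining 8 → done.
Option H, Option 9: unused.
Cost = 16×0.6 + 8×0.7 = 15.2.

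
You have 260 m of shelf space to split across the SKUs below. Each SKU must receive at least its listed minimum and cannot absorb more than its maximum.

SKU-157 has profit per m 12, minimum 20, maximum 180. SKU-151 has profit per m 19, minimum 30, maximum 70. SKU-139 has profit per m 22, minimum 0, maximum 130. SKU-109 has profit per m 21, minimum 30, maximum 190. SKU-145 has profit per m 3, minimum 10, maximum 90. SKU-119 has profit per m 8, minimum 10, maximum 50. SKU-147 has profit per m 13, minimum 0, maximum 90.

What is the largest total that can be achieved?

5040

Meeting every minimum uses 20+30+0+30+10+10+0 = 100 m, leaving 160.
Highest profit per m first: SKU-139 22 > SKU-109 21 > SKU-151 19 > SKU-147 13 > SKU-157 12 > SKU-119 8 > SKU-145 3.
SKU-139 takes 130 more to reach its cap of 130 ; 30 left.
SKU-109 has room for 160 more but only 30 remain, so it gets 60.
Total = 12×20 + 19×30 + 22×130 + 21×60 + 3×10 + 8×10 = 5040.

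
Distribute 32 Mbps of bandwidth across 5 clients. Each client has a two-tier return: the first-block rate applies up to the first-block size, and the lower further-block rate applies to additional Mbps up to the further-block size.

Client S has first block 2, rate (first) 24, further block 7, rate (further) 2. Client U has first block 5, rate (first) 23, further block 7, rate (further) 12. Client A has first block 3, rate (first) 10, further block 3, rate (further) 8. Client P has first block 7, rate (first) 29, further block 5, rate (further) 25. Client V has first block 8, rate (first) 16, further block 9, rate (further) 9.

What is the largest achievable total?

679

Rank every tier by rate: Client P/T1 29 > Client P/T2 25 > Client S/T1 24 > Client U/T1 23 > Client V/T1 16 > Client U/T2 12 > Client A/T1 10 > Client V/T2 9 > Client A/T2 8 > Client S/T2 2.
Fill Client P T1 block (7 at 29) — 25 left.
Fill Client P T2 block (5 at 25) — 20 left.
Client S T1 at 24: fill all 2 — 18 left.
Client U T1 at 23: fill all 5 — 13 left.
Client V/T1 (16): +8 — 5 left.
Client U T2 at 12: only 5 left, fill 5.
Total = 29×7 + 25×5 + 24×2 + 23×5 + 16×8 + 12×5 = 679.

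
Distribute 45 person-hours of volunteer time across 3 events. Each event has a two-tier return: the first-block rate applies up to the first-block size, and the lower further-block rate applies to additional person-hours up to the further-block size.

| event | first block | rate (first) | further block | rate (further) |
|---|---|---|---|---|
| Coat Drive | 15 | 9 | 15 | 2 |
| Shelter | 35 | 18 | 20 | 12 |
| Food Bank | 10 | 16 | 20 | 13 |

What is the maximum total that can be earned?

Treat each block as its own option and order by rate: Shelter/T1 18 > Food Bank/T1 16 > Food Bank/T2 13 > Shelter/T2 12 > Coat Drive/T1 9 > Coat Drive/T2 2.
Fill Shelter T1 block (35 at 18) ; 10 left.
Fill Food Bank T1 block (10 at 16) ; 0 left.
Total = 18×35 + 16×10 = 790.

790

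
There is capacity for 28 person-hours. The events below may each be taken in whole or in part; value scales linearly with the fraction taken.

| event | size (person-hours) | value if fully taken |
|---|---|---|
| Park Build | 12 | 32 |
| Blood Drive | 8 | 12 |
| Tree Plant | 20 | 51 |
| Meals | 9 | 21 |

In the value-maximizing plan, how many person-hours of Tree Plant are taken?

16

Rank by value-to-size ratio: Park Build 32/12≈2.67, Tree Plant 51/20≈2.55, Meals 21/9≈2.33, Blood Drive 12/8≈1.5.
Take all of Park Build (12 person-hours, value 32) ; 16 person-hours left.
Fill the last 16 person-hours with part of Tree Plant: 16/20 of it earns 40.8.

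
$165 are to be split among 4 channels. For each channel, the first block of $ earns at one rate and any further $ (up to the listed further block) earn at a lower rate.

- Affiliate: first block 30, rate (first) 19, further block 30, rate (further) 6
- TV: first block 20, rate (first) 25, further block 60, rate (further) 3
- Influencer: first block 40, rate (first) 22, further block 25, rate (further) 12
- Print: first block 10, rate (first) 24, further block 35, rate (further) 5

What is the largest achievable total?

2720

Order all 8 blocks by rate: TV/first 25 > Print/first 24 > Influencer/first 22 > Affiliate/first 19 > Influencer/second 12 > Affiliate/second 6 > Print/second 5 > TV/second 3.
TV first at 25: fill all 20 → 145 left.
Fill Print first block (10 at 24) → 135 left.
Fill Influencer first block (40 at 22) → 95 left.
Affiliate/first (19): +30 → 65 left.
Influencer/second (12): +25 → 40 left.
Affiliate/second (6): +30 → 10 left.
Print/second: +10 of 35 at 5; pool empty.
Total = 25×20 + 24×10 + 22×40 + 19×30 + 12×25 + 6×30 + 5×10 = 2720.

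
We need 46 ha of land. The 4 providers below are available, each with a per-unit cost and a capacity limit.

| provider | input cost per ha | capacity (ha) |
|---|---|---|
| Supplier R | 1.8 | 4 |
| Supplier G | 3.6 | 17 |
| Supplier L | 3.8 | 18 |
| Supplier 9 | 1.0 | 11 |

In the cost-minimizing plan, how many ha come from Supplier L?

Cheapest first:
Supplier 9 (1.0): use full 11 ; 35 ha to go.
Take 4 from Supplier R at 1.8 ; need 31 more.
Take 17 from Supplier G at 3.6 ; need 14 more.
Supplier L (3.8): take the remaining 14 ; done.

14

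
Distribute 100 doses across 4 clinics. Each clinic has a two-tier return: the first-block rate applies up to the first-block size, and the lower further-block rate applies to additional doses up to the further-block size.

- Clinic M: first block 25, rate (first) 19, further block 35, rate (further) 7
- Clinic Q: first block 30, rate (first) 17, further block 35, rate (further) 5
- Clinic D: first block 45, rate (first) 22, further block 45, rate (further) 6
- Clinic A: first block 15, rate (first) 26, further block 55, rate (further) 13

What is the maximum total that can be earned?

Treat each block as its own option and order by rate: Clinic A/T1 26 > Clinic D/T1 22 > Clinic M/T1 19 > Clinic Q/T1 17 > Clinic A/T2 13 > Clinic M/T2 7 > Clinic D/T2 6 > Clinic Q/T2 5.
Clinic A/T1 (26): +15 → 85 left.
Clinic D/T1 (22): +45 → 40 left.
Clinic M/T1 (19): +25 → 15 left.
15 remain; put them into Clinic Q T1 at 17.
Total = 26×15 + 22×45 + 19×25 + 17×15 = 2110.

2110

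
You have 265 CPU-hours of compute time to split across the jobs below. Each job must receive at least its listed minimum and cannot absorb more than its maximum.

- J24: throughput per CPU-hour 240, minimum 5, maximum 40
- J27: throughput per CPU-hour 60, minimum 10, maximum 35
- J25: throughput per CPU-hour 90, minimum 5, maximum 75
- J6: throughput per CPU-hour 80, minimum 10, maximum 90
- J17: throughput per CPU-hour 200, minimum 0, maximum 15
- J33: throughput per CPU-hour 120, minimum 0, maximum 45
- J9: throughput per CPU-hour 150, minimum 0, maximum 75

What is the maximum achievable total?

36950

Meeting every minimum uses 5+10+5+10+0+0+0 = 30 CPU-hours, leaving 235.
Highest throughput per CPU-hour first: J24 240 > J17 200 > J9 150 > J33 120 > J25 90 > J6 80 > J27 60.
Give J24 35 more to hit its cap of 40 — 200 left.
Give J17 15 more to hit its cap of 15 — 185 left.
J9 takes 75 more to reach its cap of 75 — 110 left.
Give J33 45 more to hit its cap of 45 — 65 left.
J25: +65 (room for 70) → 70. Pool exhausted.
Total = 240×40 + 60×10 + 90×70 + 80×10 + 200×15 + 120×45 + 150×75 = 36950.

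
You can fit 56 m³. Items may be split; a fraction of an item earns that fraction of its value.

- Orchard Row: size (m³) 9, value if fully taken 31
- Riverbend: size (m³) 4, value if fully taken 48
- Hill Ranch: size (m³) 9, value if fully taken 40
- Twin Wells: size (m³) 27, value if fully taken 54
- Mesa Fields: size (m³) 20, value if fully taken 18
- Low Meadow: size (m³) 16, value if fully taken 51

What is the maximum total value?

206

Rank by value-to-size ratio: Riverbend 48/4≈12, Hill Ranch 40/9≈4.44, Orchard Row 31/9≈3.44, Low Meadow 51/16≈3.19, Twin Wells 54/27≈2, Mesa Fields 18/20≈0.9.
All 4 m³ of Riverbend fit (value 48) — 52 remain.
All 9 m³ of Hill Ranch fit (value 40) — 43 remain.
Orchard Row: take in full, 9 m³ for value 31 — 34 left.
Low Meadow: take in full, 16 m³ for value 51 — 18 left.
Fill the last 18 m³ with part of Twin Wells: 18/27 of it earns 36.
Total value = 206.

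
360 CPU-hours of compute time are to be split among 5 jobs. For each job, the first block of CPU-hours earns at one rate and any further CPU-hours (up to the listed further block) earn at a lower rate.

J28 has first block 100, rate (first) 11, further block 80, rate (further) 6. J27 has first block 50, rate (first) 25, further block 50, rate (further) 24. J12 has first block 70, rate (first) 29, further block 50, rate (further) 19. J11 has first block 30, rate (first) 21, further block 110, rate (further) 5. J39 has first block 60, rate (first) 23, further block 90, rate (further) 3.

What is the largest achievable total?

Order all 10 blocks by rate: J12/first 29 > J27/first 25 > J27/second 24 > J39/first 23 > J11/first 21 > J12/second 19 > J28/first 11 > J28/second 6 > J11/second 5 > J39/second 3.
J12 first at 29: fill all 70 → 290 left.
J27/first (25): +50 → 240 left.
J27/second (24): +50 → 190 left.
Fill J39 first block (60 at 23) → 130 left.
J11 first at 21: fill all 30 → 100 left.
J12/second (19): +50 → 50 left.
50 remain; put them into J28 first at 11.
Total = 29×70 + 25×50 + 24×50 + 23×60 + 21×30 + 19×50 + 11×50 = 7990.

7990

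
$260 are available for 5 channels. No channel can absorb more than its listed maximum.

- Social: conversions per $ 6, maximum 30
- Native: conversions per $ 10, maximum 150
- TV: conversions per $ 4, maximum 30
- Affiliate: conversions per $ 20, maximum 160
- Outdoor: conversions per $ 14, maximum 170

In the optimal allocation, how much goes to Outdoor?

Highest conversions per $ first: Affiliate 20 > Outdoor 14 > Native 10 > Social 6 > TV 4.
Give Affiliate 160 to hit its cap of 160 — 100 left.
Outdoor: +100 (room for 170) → 100. Pool exhausted.

100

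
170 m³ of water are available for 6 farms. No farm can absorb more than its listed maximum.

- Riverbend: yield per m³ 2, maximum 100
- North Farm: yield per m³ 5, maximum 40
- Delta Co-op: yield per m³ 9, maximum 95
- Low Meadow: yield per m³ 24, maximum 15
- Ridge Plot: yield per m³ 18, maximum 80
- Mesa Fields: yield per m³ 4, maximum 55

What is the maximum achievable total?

Rank by yield per m³: Low Meadow 24 > Ridge Plot 18 > Delta Co-op 9 > North Farm 5 > Mesa Fields 4 > Riverbend 2.
Low Meadow takes 15 to reach its cap of 15 — 155 left.
Ridge Plot takes 80 to reach its cap of 80 — 75 left.
Delta Co-op has room for 95 but only 75 remain, so it gets 75.
Total = 9×75 + 24×15 + 18×80 = 2475.

2475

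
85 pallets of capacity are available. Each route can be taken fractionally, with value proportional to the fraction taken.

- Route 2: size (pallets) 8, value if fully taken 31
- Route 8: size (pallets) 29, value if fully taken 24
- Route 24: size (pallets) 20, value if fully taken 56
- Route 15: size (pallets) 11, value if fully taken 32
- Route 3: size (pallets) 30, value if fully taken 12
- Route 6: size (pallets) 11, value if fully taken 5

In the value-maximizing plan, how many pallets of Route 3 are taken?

6

Sort by value density: Route 2 31/8≈3.88, Route 15 32/11≈2.91, Route 24 56/20≈2.8, Route 8 24/29≈0.828, Route 6 5/11≈0.455, Route 3 12/30≈0.4.
Take all of Route 2 (8 pallets, value 31) — 77 pallets left.
Take all of Route 15 (11 pallets, value 32) — 66 pallets left.
Take all of Route 24 (20 pallets, value 56) — 46 pallets left.
Route 8: take in full, 29 pallets for value 24 — 17 left.
All 11 pallets of Route 6 fit (value 5) — 6 remain.
Only 6 pallets remain; take 6/30 of Route 3 for value 12×6/30 = 2.4.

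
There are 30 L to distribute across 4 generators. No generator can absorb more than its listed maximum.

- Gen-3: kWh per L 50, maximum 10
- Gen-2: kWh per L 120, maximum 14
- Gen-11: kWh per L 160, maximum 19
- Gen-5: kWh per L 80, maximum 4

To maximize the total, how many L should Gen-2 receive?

Rank by kWh per L: Gen-11 160 > Gen-2 120 > Gen-5 80 > Gen-3 50.
Gen-11: +19 to 19 (cap) → 11 left.
Only 11 left; Gen-2 takes them to reach 11.

11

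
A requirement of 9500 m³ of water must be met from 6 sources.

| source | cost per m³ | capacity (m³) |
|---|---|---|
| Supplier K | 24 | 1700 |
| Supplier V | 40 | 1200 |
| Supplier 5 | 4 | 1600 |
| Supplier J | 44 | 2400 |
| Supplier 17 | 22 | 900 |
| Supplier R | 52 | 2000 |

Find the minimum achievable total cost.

Use sources in increasing cost order.
Supplier 5 (4): use full 1600 → 7900 m³ to go.
Supplier 17 (22): use full 900 → 7000 m³ to go.
Supplier K (24): use full 1700 → 5300 m³ to go.
Supplier V (40): use full 1200 → 4100 m³ to go.
Supplier J (44): use full 2400 → 1700 m³ to go.
Supplier R at 52: take 1700 of its 2000 → requirement met.
Cost = 1600×4 + 900×22 + 1700×24 + 1200×40 + 2400×44 + 1700×52 = 309000.

309000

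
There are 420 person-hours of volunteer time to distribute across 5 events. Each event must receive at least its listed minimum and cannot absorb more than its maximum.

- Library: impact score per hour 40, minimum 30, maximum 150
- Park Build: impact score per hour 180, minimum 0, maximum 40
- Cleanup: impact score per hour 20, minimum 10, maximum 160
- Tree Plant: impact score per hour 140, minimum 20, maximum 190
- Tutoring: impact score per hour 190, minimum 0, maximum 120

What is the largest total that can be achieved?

59200

Meeting every minimum uses 30+0+10+20+0 = 60 person-hours, leaving 360.
Highest impact score per hour first: Tutoring 190 > Park Build 180 > Tree Plant 140 > Library 40 > Cleanup 20.
Tutoring takes 120 more to reach its cap of 120 → 240 left.
Park Build: +40 to 40 (cap) → 200 left.
Tree Plant takes 170 more to reach its cap of 190 → 30 left.
Library has room for 120 more but only 30 remain, so it gets 60.
Total = 40×60 + 180×40 + 20×10 + 140×190 + 190×120 = 59200.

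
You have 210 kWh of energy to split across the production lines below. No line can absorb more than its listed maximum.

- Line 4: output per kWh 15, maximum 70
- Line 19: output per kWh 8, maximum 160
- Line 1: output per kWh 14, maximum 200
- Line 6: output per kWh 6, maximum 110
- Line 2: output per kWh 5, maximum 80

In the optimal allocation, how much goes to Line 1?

140

Highest output per kWh first: Line 4 15 > Line 1 14 > Line 19 8 > Line 6 6 > Line 2 5.
Line 4 takes 70 to reach its cap of 70 → 140 left.
Only 140 left; Line 1 takes them to reach 140.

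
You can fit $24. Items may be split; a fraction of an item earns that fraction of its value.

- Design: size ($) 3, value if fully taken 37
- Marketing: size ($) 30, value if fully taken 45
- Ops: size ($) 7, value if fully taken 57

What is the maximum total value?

115

Sort by value density: Design 37/3≈12.3, Ops 57/7≈8.14, Marketing 45/30≈1.5.
Take all of Design (3 $, value 37) — 21 $ left.
All 7 $ of Ops fit (value 57) — 14 remain.
14 $ left: a 14/30 share of Marketing gives 45×14/30 = 21.
Total value = 115.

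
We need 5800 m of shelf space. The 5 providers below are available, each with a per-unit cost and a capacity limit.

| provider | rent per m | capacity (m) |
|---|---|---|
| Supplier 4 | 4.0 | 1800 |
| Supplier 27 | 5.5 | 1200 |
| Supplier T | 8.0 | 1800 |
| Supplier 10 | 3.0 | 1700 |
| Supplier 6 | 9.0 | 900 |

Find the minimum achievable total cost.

27700

Use providers in increasing cost order.
Supplier 10 (3.0): use full 1700 ; 4100 m to go.
Take 1800 from Supplier 4 at 4.0 ; need 2300 more.
Take 1200 from Supplier 27 at 5.5 ; need 1100 more.
Supplier T at 8.0: take 1100 of its 1800 ; requirement met.
Supplier 6: unused.
Cost = 1700×3.0 + 1800×4.0 + 1200×5.5 + 1100×8.0 = 27700.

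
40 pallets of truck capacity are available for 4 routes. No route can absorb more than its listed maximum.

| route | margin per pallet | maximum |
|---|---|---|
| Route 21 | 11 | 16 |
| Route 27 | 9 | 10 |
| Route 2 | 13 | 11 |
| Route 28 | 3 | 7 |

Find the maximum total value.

418

Order the routes by margin per pallet: Route 2 13 > Route 21 11 > Route 27 9 > Route 28 3.
Give Route 2 11 to hit its cap of 11 → 29 left.
Give Route 21 16 to hit its cap of 16 → 13 left.
Route 27: +10 to 10 (cap) → 3 left.
Route 28: +3 (room for 7) → 3. Pool exhausted.
Total = 11×16 + 9×10 + 13×11 + 3×3 = 418.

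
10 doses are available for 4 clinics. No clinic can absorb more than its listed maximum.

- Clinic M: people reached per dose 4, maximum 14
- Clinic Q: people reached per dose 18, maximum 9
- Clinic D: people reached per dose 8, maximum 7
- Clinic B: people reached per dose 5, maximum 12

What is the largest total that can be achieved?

170

Highest people reached per dose first: Clinic Q 18 > Clinic D 8 > Clinic B 5 > Clinic M 4.
Clinic Q: +9 to 9 (cap) → 1 left.
Clinic D: +1 (room for 7) → 1. Pool exhausted.
Total = 18×9 + 8×1 = 170.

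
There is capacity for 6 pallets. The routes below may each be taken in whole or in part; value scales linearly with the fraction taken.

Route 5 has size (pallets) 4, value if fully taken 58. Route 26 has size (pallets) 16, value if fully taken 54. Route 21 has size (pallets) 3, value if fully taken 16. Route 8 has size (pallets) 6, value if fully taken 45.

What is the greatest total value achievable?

Rank by value-to-size ratio: Route 5 58/4≈14.5, Route 8 45/6≈7.5, Route 21 16/3≈5.33, Route 26 54/16≈3.38.
Route 5: take in full, 4 pallets for value 58 — 2 left.
Fill the last 2 pallets with part of Route 8: 2/6 of it earns 15.
Total value = 73.

73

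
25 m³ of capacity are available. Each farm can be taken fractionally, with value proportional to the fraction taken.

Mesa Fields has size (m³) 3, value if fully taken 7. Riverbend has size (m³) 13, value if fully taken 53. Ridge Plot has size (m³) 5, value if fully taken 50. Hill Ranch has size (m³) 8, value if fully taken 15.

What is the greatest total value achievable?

Sort by value density: Ridge Plot 50/5≈10, Riverbend 53/13≈4.08, Mesa Fields 7/3≈2.33, Hill Ranch 15/8≈1.88.
Ridge Plot: take in full, 5 m³ for value 50 → 20 left.
All 13 m³ of Riverbend fit (value 53) → 7 remain.
Take all of Mesa Fields (3 m³, value 7) → 4 m³ left.
Only 4 m³ remain; take 4/8 of Hill Ranch for value 15×4/8 = 7.5.
Total value = 117.5.

117.5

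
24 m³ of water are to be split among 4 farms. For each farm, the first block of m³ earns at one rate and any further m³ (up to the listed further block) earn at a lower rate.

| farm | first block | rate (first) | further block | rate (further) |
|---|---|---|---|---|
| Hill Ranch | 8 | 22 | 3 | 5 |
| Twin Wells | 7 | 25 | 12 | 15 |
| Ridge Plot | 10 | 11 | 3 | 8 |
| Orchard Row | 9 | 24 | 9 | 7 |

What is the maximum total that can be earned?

Order all 8 blocks by rate: Twin Wells/tier1 25 > Orchard Row/tier1 24 > Hill Ranch/tier1 22 > Twin Wells/tier2 15 > Ridge Plot/tier1 11 > Ridge Plot/tier2 8 > Orchard Row/tier2 7 > Hill Ranch/tier2 5.
Twin Wells tier1 at 25: fill all 7 — 17 left.
Fill Orchard Row tier1 block (9 at 24) — 8 left.
Fill Hill Ranch tier1 block (8 at 22) — 0 left.
Total = 25×7 + 24×9 + 22×8 = 567.

567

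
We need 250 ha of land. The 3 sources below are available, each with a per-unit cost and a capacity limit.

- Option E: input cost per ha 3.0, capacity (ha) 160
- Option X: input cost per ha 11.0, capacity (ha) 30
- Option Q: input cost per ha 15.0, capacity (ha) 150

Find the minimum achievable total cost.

Use sources in increasing cost order.
Option E at 3.0: take all 160 ha — 90 still needed.
Take 30 from Option X at 11.0 — need 60 more.
Option Q (15.0): take the remaining 60 — done.
Cost = 160×3.0 + 30×11.0 + 60×15.0 = 1710.

1710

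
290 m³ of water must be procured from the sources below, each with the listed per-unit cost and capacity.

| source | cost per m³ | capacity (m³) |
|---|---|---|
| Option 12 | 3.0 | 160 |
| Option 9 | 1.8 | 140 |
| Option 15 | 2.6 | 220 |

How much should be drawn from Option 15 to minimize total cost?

150

Use sources in increasing cost order.
Option 9 at 1.8: take all 140 m³ — 150 still needed.
Take 150 from Option 15 at 2.6 to finish.
Option 12: unused.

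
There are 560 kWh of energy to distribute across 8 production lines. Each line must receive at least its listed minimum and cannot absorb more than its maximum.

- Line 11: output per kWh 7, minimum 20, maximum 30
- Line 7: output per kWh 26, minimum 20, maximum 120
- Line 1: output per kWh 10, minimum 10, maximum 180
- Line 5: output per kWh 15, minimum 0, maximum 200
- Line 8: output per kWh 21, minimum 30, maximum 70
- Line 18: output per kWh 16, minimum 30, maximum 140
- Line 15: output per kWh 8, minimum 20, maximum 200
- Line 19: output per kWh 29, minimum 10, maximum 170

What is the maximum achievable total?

12310

Meeting every minimum uses 20+20+10+0+30+30+20+10 = 140 kWh, leaving 420.
Highest output per kWh first: Line 19 29 > Line 7 26 > Line 8 21 > Line 18 16 > Line 5 15 > Line 1 10 > Line 15 8 > Line 11 7.
Line 19 takes 160 more to reach its cap of 170 — 260 left.
Line 7: +100 to 120 (cap) — 160 left.
Line 8 takes 40 more to reach its cap of 70 — 120 left.
Line 18: +110 to 140 (cap) — 10 left.
Only 10 left; Line 5 takes them to reach 10.
Total = 7×20 + 26×120 + 10×10 + 15×10 + 21×70 + 16×140 + 8×20 + 29×170 = 12310.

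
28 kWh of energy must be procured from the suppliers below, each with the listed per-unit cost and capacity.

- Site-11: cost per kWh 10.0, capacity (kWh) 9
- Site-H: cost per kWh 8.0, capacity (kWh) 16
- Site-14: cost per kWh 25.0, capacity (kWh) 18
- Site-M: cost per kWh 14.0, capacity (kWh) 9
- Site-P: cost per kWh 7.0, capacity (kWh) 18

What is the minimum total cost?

206

Cheapest first:
Take 18 from Site-P at 7.0 — need 10 more.
Site-H (8.0): take the remaining 10 — done.
Site-11, Site-M, Site-14: unused.
Cost = 18×7.0 + 10×8.0 = 206.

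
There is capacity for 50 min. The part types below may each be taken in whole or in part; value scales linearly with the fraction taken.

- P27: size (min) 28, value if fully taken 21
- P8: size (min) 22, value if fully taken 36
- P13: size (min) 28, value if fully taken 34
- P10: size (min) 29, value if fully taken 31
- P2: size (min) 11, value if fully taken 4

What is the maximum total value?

Best value per unit of size first: P8 36/22≈1.64, P13 34/28≈1.21, P10 31/29≈1.07, P27 21/28≈0.75, P2 4/11≈0.364.
Take all of P8 (22 min, value 36) → 28 min left.
All 28 min of P13 fit (value 34) → 0 remain.
Total value = 70.

70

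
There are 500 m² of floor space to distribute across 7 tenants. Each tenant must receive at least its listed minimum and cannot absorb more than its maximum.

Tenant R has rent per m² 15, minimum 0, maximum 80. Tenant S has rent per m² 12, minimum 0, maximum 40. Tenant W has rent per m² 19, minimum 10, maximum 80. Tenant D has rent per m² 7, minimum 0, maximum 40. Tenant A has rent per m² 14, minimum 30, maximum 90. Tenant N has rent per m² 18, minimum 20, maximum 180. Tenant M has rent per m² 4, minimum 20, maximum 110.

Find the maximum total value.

Meeting every minimum uses 0+0+10+0+30+20+20 = 80 m², leaving 420.
Rank by rent per m²: Tenant W 19 > Tenant N 18 > Tenant R 15 > Tenant A 14 > Tenant S 12 > Tenant D 7 > Tenant M 4.
Give Tenant W 70 more to hit its cap of 80 ; 350 left.
Tenant N: +160 to 180 (cap) ; 190 left.
Tenant R: +80 to 80 (cap) ; 110 left.
Tenant A: +60 to 90 (cap) ; 50 left.
Tenant S: +40 to 40 (cap) ; 10 left.
Only 10 left; Tenant D takes them to reach 10.
Total = 15×80 + 12×40 + 19×80 + 7×10 + 14×90 + 18×180 + 4×20 = 7850.

7850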